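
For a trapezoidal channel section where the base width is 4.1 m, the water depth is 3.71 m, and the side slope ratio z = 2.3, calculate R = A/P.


For a trapezoidal section with side slope z:
A = (b + z*y)*y = (4.1 + 2.3*3.71)*3.71 = 46.868 m^2.
P = b + 2*y*sqrt(1 + z^2) = 4.1 + 2*3.71*sqrt(1 + 2.3^2) = 22.709 m.
R = A/P = 46.868 / 22.709 = 2.0638 m.

2.0638


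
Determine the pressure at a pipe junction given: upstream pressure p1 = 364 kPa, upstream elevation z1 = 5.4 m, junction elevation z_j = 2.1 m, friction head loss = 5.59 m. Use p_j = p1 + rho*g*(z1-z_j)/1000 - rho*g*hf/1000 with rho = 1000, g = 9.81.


Junction pressure: p_j = p1 + rho*g*(z1 - z_j)/1000 - rho*g*hf/1000.
Elevation term = 1000*9.81*(5.4 - 2.1)/1000 = 32.373 kPa.
Friction term = 1000*9.81*5.59/1000 = 54.838 kPa.
p_j = 364 + 32.373 - 54.838 = 341.54 kPa.

341.54


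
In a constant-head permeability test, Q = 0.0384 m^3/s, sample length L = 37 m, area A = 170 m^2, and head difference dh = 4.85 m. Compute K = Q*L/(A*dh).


From K = Q*L / (A*dh):
Numerator: Q*L = 0.0384 * 37 = 1.4208.
Denominator: A*dh = 170 * 4.85 = 824.5.
K = 1.4208 / 824.5 = 0.001723 m/s.

0.001723


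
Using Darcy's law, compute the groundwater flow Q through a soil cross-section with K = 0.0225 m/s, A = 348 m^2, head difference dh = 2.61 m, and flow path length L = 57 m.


Darcy's law: Q = K * A * i, where i = dh/L.
Hydraulic gradient i = 2.61 / 57 = 0.045789.
Q = 0.0225 * 348 * 0.045789
  = 0.3585 m^3/s.

0.3585


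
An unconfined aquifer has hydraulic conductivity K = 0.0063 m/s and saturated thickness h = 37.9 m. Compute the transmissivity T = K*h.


Transmissivity is defined as T = K * h.
T = 0.0063 * 37.9
  = 0.2388 m^2/s.

0.2388


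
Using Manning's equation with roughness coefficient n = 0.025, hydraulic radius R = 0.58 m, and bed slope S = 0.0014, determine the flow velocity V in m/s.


Manning's equation gives V = (1/n) * R^(2/3) * S^(1/2).
First, compute R^(2/3) = 0.58^(2/3) = 0.6955.
Next, S^(1/2) = 0.0014^(1/2) = 0.037417.
Then 1/n = 1/0.025 = 40.0.
V = 40.0 * 0.6955 * 0.037417 = 1.0409 m/s.

1.0409


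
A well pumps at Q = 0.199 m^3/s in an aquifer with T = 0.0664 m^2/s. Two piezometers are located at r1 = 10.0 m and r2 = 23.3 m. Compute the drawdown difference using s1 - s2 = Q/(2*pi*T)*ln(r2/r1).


Thiem equation: s1 - s2 = Q/(2*pi*T) * ln(r2/r1).
ln(r2/r1) = ln(23.3/10.0) = 0.8459.
Q/(2*pi*T) = 0.199 / (2*pi*0.0664) = 0.199 / 0.4172 = 0.477.
s1 - s2 = 0.477 * 0.8459 = 0.4035 m.

0.4035


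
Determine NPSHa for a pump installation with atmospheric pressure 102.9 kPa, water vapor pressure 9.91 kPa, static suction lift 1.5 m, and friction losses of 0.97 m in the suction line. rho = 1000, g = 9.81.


NPSHa = p_atm/(rho*g) - z_s - hf_s - p_vap/(rho*g).
p_atm/(rho*g) = 102.9*1000 / (1000*9.81) = 10.489 m.
p_vap/(rho*g) = 9.91*1000 / (1000*9.81) = 1.01 m.
NPSHa = 10.489 - 1.5 - 0.97 - 1.01
      = 7.01 m.

7.01


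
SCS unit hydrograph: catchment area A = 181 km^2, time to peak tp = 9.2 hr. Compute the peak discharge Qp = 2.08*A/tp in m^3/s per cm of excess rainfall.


SCS formula: Qp = 2.08 * A / tp.
Qp = 2.08 * 181 / 9.2
   = 376.48 / 9.2
   = 40.92 m^3/s per cm.

40.92


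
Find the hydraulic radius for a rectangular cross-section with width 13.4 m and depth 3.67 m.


For a rectangular section:
Flow area A = b * y = 13.4 * 3.67 = 49.18 m^2.
Wetted perimeter P = b + 2y = 13.4 + 2*3.67 = 20.74 m.
Hydraulic radius R = A/P = 49.18 / 20.74 = 2.3712 m.

2.3712


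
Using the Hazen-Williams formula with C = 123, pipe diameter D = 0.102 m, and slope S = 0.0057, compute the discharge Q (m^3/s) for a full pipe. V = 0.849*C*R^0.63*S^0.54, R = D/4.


For a full circular pipe, R = D/4 = 0.102/4 = 0.0255 m.
V = 0.849 * 123 * 0.0255^0.63 * 0.0057^0.54
  = 0.849 * 123 * 0.099111 * 0.061401
  = 0.6355 m/s.
Pipe area A = pi*D^2/4 = pi*0.102^2/4 = 0.0082 m^2.
Q = A * V = 0.0082 * 0.6355 = 0.0052 m^3/s.

0.0052


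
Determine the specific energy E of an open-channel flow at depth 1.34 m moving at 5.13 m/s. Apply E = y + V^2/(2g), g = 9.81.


Specific energy E = y + V^2/(2g).
Velocity head = V^2/(2g) = 5.13^2 / (2*9.81) = 26.3169 / 19.62 = 1.3413 m.
E = 1.34 + 1.3413 = 2.6813 m.

2.6813


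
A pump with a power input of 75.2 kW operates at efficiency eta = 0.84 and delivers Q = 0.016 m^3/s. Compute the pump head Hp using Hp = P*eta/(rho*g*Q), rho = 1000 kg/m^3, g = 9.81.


Pump head formula: Hp = P * eta / (rho * g * Q).
Numerator: P * eta = 75.2 * 1000 * 0.84 = 63168.0 W.
Denominator: rho * g * Q = 1000 * 9.81 * 0.016 = 156.96.
Hp = 63168.0 / 156.96 = 402.45 m.

402.45


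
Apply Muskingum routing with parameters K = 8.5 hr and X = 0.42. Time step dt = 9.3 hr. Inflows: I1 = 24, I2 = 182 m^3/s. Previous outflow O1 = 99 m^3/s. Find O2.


Muskingum coefficients:
denom = 2*K*(1-X) + dt = 2*8.5*(1-0.42) + 9.3 = 19.16.
C0 = (dt - 2*K*X)/denom = (9.3 - 2*8.5*0.42)/19.16 = 0.1127.
C1 = (dt + 2*K*X)/denom = (9.3 + 2*8.5*0.42)/19.16 = 0.858.
C2 = (2*K*(1-X) - dt)/denom = 0.0292.
O2 = C0*I2 + C1*I1 + C2*O1
   = 0.1127*182 + 0.858*24 + 0.0292*99
   = 44.0 m^3/s.

44.0


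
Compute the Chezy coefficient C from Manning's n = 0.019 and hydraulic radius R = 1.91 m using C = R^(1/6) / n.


The Chezy coefficient relates to Manning's n through C = R^(1/6) / n.
R^(1/6) = 1.91^(1/6) = 1.113881.
C = 1.113881 / 0.019 = 58.63 m^(1/2)/s.

58.63


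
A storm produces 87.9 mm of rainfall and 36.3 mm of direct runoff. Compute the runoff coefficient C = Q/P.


The runoff coefficient C = runoff depth / rainfall depth.
C = 36.3 / 87.9
  = 0.413.

0.413


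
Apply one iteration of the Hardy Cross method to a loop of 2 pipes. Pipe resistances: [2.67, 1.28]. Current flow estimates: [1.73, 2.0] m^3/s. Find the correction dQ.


Numerator terms (r*Q*|Q|): 2.67*1.73*|1.73| = 7.991; 1.28*2.0*|2.0| = 5.12.
Sum of numerator = 13.111.
Denominator terms (r*|Q|): 2.67*|1.73| = 4.6191; 1.28*|2.0| = 2.56.
2 * sum of denominator = 2 * 7.1791 = 14.3582.
dQ = -13.111 / 14.3582 = -0.9131 m^3/s.

-0.9131


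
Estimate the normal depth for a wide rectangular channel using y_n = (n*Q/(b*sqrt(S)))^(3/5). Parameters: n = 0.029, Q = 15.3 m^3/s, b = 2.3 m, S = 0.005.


We use the wide-channel approximation y_n = (n*Q/(b*sqrt(S)))^(3/5).
sqrt(S) = sqrt(0.005) = 0.070711.
Numerator: n*Q = 0.029 * 15.3 = 0.4437.
Denominator: b*sqrt(S) = 2.3 * 0.070711 = 0.162635.
arg = 2.7282.
y_n = 2.7282^(3/5) = 1.8261 m.

1.8261


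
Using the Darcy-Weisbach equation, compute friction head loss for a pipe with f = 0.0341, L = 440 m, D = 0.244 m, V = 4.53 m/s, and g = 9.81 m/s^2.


Darcy-Weisbach equation: h_f = f * (L/D) * V^2/(2g).
f * L/D = 0.0341 * 440/0.244 = 61.4918.
V^2/(2g) = 4.53^2 / (2*9.81) = 20.5209 / 19.62 = 1.0459 m.
h_f = 61.4918 * 1.0459 = 64.315 m.

64.315


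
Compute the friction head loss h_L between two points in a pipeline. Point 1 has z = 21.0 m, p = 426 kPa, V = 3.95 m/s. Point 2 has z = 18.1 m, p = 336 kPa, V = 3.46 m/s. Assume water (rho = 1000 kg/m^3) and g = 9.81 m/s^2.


Total head at each section: H = z + p/(rho*g) + V^2/(2g).
H1 = 21.0 + 426*1000/(1000*9.81) + 3.95^2/(2*9.81)
   = 21.0 + 43.425 + 0.7952
   = 65.22 m.
H2 = 18.1 + 336*1000/(1000*9.81) + 3.46^2/(2*9.81)
   = 18.1 + 34.251 + 0.6102
   = 52.961 m.
h_L = H1 - H2 = 65.22 - 52.961 = 12.259 m.

12.259


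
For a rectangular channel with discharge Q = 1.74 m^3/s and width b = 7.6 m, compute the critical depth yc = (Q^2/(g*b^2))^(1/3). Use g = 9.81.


Using yc = (Q^2 / (g * b^2))^(1/3):
Q^2 = 1.74^2 = 3.03.
g * b^2 = 9.81 * 7.6^2 = 9.81 * 57.76 = 566.63.
Q^2 / (g*b^2) = 3.03 / 566.63 = 0.0053.
yc = 0.0053^(1/3) = 0.1748 m.

0.1748


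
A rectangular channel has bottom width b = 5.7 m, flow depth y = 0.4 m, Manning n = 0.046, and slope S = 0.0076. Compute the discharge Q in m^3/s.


For a rectangular channel, the cross-sectional area A = b * y = 5.7 * 0.4 = 2.28 m^2.
The wetted perimeter P = b + 2y = 5.7 + 2*0.4 = 6.5 m.
Hydraulic radius R = A/P = 2.28/6.5 = 0.3508 m.
Velocity V = (1/n)*R^(2/3)*S^(1/2) = (1/0.046)*0.3508^(2/3)*0.0076^(1/2) = 0.9426 m/s.
Discharge Q = A * V = 2.28 * 0.9426 = 2.149 m^3/s.

2.149


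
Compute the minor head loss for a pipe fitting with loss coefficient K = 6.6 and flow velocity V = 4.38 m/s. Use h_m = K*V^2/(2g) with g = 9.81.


Minor loss formula: h_m = K * V^2/(2g).
V^2 = 4.38^2 = 19.1844.
V^2/(2g) = 19.1844 / 19.62 = 0.9778 m.
h_m = 6.6 * 0.9778 = 6.4535 m.

6.4535


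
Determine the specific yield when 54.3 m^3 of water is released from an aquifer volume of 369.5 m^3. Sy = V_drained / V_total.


Specific yield Sy = Volume drained / Total volume.
Sy = 54.3 / 369.5
   = 0.147.

0.147


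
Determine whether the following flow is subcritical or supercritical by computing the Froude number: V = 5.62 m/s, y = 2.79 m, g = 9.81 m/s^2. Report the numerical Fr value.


The Froude number is defined as Fr = V / sqrt(g*y).
g*y = 9.81 * 2.79 = 27.3699.
sqrt(g*y) = sqrt(27.3699) = 5.2316.
Fr = 5.62 / 5.2316 = 1.0742.
Since Fr > 1, the flow is supercritical.

1.0742


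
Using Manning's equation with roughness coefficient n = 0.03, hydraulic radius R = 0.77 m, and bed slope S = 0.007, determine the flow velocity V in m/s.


Manning's equation gives V = (1/n) * R^(2/3) * S^(1/2).
First, compute R^(2/3) = 0.77^(2/3) = 0.8401.
Next, S^(1/2) = 0.007^(1/2) = 0.083666.
Then 1/n = 1/0.03 = 33.33.
V = 33.33 * 0.8401 * 0.083666 = 2.3429 m/s.

2.3429


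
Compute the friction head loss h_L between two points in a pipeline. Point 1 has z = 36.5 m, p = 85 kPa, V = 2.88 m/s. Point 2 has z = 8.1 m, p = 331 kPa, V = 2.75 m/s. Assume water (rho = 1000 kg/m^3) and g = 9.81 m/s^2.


Total head at each section: H = z + p/(rho*g) + V^2/(2g).
H1 = 36.5 + 85*1000/(1000*9.81) + 2.88^2/(2*9.81)
   = 36.5 + 8.665 + 0.4228
   = 45.587 m.
H2 = 8.1 + 331*1000/(1000*9.81) + 2.75^2/(2*9.81)
   = 8.1 + 33.741 + 0.3854
   = 42.227 m.
h_L = H1 - H2 = 45.587 - 42.227 = 3.361 m.

3.361


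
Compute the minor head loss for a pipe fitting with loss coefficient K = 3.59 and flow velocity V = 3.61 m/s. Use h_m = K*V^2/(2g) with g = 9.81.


Minor loss formula: h_m = K * V^2/(2g).
V^2 = 3.61^2 = 13.0321.
V^2/(2g) = 13.0321 / 19.62 = 0.6642 m.
h_m = 3.59 * 0.6642 = 2.3846 m.

2.3846


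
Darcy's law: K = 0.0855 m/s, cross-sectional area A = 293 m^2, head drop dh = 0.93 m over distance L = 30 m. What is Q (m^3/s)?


Darcy's law: Q = K * A * i, where i = dh/L.
Hydraulic gradient i = 0.93 / 30 = 0.031.
Q = 0.0855 * 293 * 0.031
  = 0.7766 m^3/s.

0.7766


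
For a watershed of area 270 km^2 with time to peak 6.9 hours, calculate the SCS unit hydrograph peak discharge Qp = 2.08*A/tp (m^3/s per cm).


SCS formula: Qp = 2.08 * A / tp.
Qp = 2.08 * 270 / 6.9
   = 561.6 / 6.9
   = 81.39 m^3/s per cm.

81.39


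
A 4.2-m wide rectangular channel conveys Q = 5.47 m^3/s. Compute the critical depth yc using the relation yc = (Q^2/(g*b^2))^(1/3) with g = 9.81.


Using yc = (Q^2 / (g * b^2))^(1/3):
Q^2 = 5.47^2 = 29.92.
g * b^2 = 9.81 * 4.2^2 = 9.81 * 17.64 = 173.05.
Q^2 / (g*b^2) = 29.92 / 173.05 = 0.1729.
yc = 0.1729^(1/3) = 0.5571 m.

0.5571


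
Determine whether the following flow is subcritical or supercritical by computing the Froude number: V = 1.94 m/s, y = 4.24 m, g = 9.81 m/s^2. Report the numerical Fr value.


The Froude number is defined as Fr = V / sqrt(g*y).
g*y = 9.81 * 4.24 = 41.5944.
sqrt(g*y) = sqrt(41.5944) = 6.4494.
Fr = 1.94 / 6.4494 = 0.3008.
Since Fr < 1, the flow is subcritical.

0.3008


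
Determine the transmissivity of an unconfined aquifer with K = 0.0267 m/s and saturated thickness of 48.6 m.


Transmissivity is defined as T = K * h.
T = 0.0267 * 48.6
  = 1.2976 m^2/s.

1.2976


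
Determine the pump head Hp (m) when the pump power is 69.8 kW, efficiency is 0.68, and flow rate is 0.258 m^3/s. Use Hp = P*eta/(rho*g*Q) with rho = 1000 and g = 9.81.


Pump head formula: Hp = P * eta / (rho * g * Q).
Numerator: P * eta = 69.8 * 1000 * 0.68 = 47464.0 W.
Denominator: rho * g * Q = 1000 * 9.81 * 0.258 = 2530.98.
Hp = 47464.0 / 2530.98 = 18.75 m.

18.75


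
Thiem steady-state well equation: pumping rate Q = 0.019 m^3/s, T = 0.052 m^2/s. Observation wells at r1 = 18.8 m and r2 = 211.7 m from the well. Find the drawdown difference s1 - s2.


Thiem equation: s1 - s2 = Q/(2*pi*T) * ln(r2/r1).
ln(r2/r1) = ln(211.7/18.8) = 2.4213.
Q/(2*pi*T) = 0.019 / (2*pi*0.052) = 0.019 / 0.3267 = 0.0582.
s1 - s2 = 0.0582 * 2.4213 = 0.1408 m.

0.1408


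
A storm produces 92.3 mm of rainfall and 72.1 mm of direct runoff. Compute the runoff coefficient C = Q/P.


The runoff coefficient C = runoff depth / rainfall depth.
C = 72.1 / 92.3
  = 0.7811.

0.7811


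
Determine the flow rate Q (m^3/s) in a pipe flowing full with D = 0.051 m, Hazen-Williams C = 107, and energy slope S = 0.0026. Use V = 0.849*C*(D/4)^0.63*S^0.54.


For a full circular pipe, R = D/4 = 0.051/4 = 0.0127 m.
V = 0.849 * 107 * 0.0127^0.63 * 0.0026^0.54
  = 0.849 * 107 * 0.064043 * 0.040187
  = 0.2338 m/s.
Pipe area A = pi*D^2/4 = pi*0.051^2/4 = 0.002 m^2.
Q = A * V = 0.002 * 0.2338 = 0.0005 m^3/s.

0.0005


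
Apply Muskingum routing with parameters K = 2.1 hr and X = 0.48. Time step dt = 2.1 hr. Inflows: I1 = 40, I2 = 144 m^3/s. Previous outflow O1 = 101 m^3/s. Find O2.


Muskingum coefficients:
denom = 2*K*(1-X) + dt = 2*2.1*(1-0.48) + 2.1 = 4.284.
C0 = (dt - 2*K*X)/denom = (2.1 - 2*2.1*0.48)/4.284 = 0.0196.
C1 = (dt + 2*K*X)/denom = (2.1 + 2*2.1*0.48)/4.284 = 0.9608.
C2 = (2*K*(1-X) - dt)/denom = 0.0196.
O2 = C0*I2 + C1*I1 + C2*O1
   = 0.0196*144 + 0.9608*40 + 0.0196*101
   = 43.24 m^3/s.

43.24


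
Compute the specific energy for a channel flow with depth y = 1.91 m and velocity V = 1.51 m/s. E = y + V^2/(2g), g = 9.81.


Specific energy E = y + V^2/(2g).
Velocity head = V^2/(2g) = 1.51^2 / (2*9.81) = 2.2801 / 19.62 = 0.1162 m.
E = 1.91 + 0.1162 = 2.0262 m.

2.0262


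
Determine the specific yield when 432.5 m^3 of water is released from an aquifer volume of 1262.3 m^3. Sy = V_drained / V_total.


Specific yield Sy = Volume drained / Total volume.
Sy = 432.5 / 1262.3
   = 0.3426.

0.3426


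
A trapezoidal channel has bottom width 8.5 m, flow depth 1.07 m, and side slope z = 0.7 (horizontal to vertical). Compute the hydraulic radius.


For a trapezoidal section with side slope z:
A = (b + z*y)*y = (8.5 + 0.7*1.07)*1.07 = 9.896 m^2.
P = b + 2*y*sqrt(1 + z^2) = 8.5 + 2*1.07*sqrt(1 + 0.7^2) = 11.112 m.
R = A/P = 9.896 / 11.112 = 0.8906 m.

0.8906


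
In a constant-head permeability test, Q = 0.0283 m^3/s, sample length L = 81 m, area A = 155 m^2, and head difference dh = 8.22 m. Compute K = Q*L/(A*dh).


From K = Q*L / (A*dh):
Numerator: Q*L = 0.0283 * 81 = 2.2923.
Denominator: A*dh = 155 * 8.22 = 1274.1.
K = 2.2923 / 1274.1 = 0.001799 m/s.

0.001799


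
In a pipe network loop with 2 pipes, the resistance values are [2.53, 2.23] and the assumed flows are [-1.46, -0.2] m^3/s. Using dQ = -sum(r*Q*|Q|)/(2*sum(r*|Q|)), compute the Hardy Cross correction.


Numerator terms (r*Q*|Q|): 2.53*-1.46*|-1.46| = -5.3929; 2.23*-0.2*|-0.2| = -0.0892.
Sum of numerator = -5.4821.
Denominator terms (r*|Q|): 2.53*|-1.46| = 3.6938; 2.23*|-0.2| = 0.446.
2 * sum of denominator = 2 * 4.1398 = 8.2796.
dQ = --5.4821 / 8.2796 = 0.6621 m^3/s.

0.6621


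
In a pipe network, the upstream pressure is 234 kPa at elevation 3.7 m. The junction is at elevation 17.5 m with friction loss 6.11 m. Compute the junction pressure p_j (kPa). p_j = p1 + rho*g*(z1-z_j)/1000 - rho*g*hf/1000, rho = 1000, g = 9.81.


Junction pressure: p_j = p1 + rho*g*(z1 - z_j)/1000 - rho*g*hf/1000.
Elevation term = 1000*9.81*(3.7 - 17.5)/1000 = -135.378 kPa.
Friction term = 1000*9.81*6.11/1000 = 59.939 kPa.
p_j = 234 + -135.378 - 59.939 = 38.68 kPa.

38.68


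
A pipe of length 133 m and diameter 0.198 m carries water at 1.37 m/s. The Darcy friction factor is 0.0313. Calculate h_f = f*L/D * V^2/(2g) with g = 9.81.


Darcy-Weisbach equation: h_f = f * (L/D) * V^2/(2g).
f * L/D = 0.0313 * 133/0.198 = 21.0247.
V^2/(2g) = 1.37^2 / (2*9.81) = 1.8769 / 19.62 = 0.0957 m.
h_f = 21.0247 * 0.0957 = 2.011 m.

2.011


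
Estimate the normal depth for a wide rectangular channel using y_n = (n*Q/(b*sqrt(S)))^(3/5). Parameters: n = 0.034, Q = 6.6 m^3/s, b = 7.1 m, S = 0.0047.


We use the wide-channel approximation y_n = (n*Q/(b*sqrt(S)))^(3/5).
sqrt(S) = sqrt(0.0047) = 0.068557.
Numerator: n*Q = 0.034 * 6.6 = 0.2244.
Denominator: b*sqrt(S) = 7.1 * 0.068557 = 0.486755.
arg = 0.461.
y_n = 0.461^(3/5) = 0.6284 m.

0.6284


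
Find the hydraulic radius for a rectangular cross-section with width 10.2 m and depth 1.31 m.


For a rectangular section:
Flow area A = b * y = 10.2 * 1.31 = 13.36 m^2.
Wetted perimeter P = b + 2y = 10.2 + 2*1.31 = 12.82 m.
Hydraulic radius R = A/P = 13.36 / 12.82 = 1.0423 m.

1.0423


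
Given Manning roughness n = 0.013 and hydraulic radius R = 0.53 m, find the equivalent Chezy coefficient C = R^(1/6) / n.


The Chezy coefficient relates to Manning's n through C = R^(1/6) / n.
R^(1/6) = 0.53^(1/6) = 0.899593.
C = 0.899593 / 0.013 = 69.2 m^(1/2)/s.

69.2


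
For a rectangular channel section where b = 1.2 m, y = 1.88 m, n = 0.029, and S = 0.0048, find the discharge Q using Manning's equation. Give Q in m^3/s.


For a rectangular channel, the cross-sectional area A = b * y = 1.2 * 1.88 = 2.26 m^2.
The wetted perimeter P = b + 2y = 1.2 + 2*1.88 = 4.96 m.
Hydraulic radius R = A/P = 2.26/4.96 = 0.4548 m.
Velocity V = (1/n)*R^(2/3)*S^(1/2) = (1/0.029)*0.4548^(2/3)*0.0048^(1/2) = 1.413 m/s.
Discharge Q = A * V = 2.26 * 1.413 = 3.188 m^3/s.

3.188


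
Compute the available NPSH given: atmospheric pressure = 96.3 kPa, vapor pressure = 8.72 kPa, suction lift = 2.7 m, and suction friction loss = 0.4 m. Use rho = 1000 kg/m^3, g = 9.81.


NPSHa = p_atm/(rho*g) - z_s - hf_s - p_vap/(rho*g).
p_atm/(rho*g) = 96.3*1000 / (1000*9.81) = 9.817 m.
p_vap/(rho*g) = 8.72*1000 / (1000*9.81) = 0.889 m.
NPSHa = 9.817 - 2.7 - 0.4 - 0.889
      = 5.83 m.

5.83


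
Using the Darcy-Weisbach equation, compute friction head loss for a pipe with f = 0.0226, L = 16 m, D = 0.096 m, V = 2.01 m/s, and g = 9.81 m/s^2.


Darcy-Weisbach equation: h_f = f * (L/D) * V^2/(2g).
f * L/D = 0.0226 * 16/0.096 = 3.7667.
V^2/(2g) = 2.01^2 / (2*9.81) = 4.0401 / 19.62 = 0.2059 m.
h_f = 3.7667 * 0.2059 = 0.776 m.

0.776


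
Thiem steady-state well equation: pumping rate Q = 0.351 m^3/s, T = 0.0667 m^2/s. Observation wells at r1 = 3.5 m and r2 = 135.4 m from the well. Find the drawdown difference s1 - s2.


Thiem equation: s1 - s2 = Q/(2*pi*T) * ln(r2/r1).
ln(r2/r1) = ln(135.4/3.5) = 3.6555.
Q/(2*pi*T) = 0.351 / (2*pi*0.0667) = 0.351 / 0.4191 = 0.8375.
s1 - s2 = 0.8375 * 3.6555 = 3.0616 m.

3.0616


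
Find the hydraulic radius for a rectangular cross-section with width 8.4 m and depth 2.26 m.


For a rectangular section:
Flow area A = b * y = 8.4 * 2.26 = 18.98 m^2.
Wetted perimeter P = b + 2y = 8.4 + 2*2.26 = 12.92 m.
Hydraulic radius R = A/P = 18.98 / 12.92 = 1.4693 m.

1.4693


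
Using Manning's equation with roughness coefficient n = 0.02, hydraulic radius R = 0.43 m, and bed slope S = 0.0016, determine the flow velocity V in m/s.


Manning's equation gives V = (1/n) * R^(2/3) * S^(1/2).
First, compute R^(2/3) = 0.43^(2/3) = 0.5697.
Next, S^(1/2) = 0.0016^(1/2) = 0.04.
Then 1/n = 1/0.02 = 50.0.
V = 50.0 * 0.5697 * 0.04 = 1.1394 m/s.

1.1394


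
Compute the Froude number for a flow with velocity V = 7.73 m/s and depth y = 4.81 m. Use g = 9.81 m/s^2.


The Froude number is defined as Fr = V / sqrt(g*y).
g*y = 9.81 * 4.81 = 47.1861.
sqrt(g*y) = sqrt(47.1861) = 6.8692.
Fr = 7.73 / 6.8692 = 1.1253.

1.1253


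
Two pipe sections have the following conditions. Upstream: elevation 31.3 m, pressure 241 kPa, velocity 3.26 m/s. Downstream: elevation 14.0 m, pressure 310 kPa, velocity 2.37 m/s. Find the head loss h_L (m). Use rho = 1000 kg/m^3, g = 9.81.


Total head at each section: H = z + p/(rho*g) + V^2/(2g).
H1 = 31.3 + 241*1000/(1000*9.81) + 3.26^2/(2*9.81)
   = 31.3 + 24.567 + 0.5417
   = 56.408 m.
H2 = 14.0 + 310*1000/(1000*9.81) + 2.37^2/(2*9.81)
   = 14.0 + 31.6 + 0.2863
   = 45.887 m.
h_L = H1 - H2 = 56.408 - 45.887 = 10.522 m.

10.522


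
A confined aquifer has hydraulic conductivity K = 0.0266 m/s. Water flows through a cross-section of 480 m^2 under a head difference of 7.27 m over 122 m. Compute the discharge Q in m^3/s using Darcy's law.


Darcy's law: Q = K * A * i, where i = dh/L.
Hydraulic gradient i = 7.27 / 122 = 0.05959.
Q = 0.0266 * 480 * 0.05959
  = 0.7608 m^3/s.

0.7608


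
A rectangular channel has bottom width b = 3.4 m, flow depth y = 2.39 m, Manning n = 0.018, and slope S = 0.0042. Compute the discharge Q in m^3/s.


For a rectangular channel, the cross-sectional area A = b * y = 3.4 * 2.39 = 8.13 m^2.
The wetted perimeter P = b + 2y = 3.4 + 2*2.39 = 8.18 m.
Hydraulic radius R = A/P = 8.13/8.18 = 0.9934 m.
Velocity V = (1/n)*R^(2/3)*S^(1/2) = (1/0.018)*0.9934^(2/3)*0.0042^(1/2) = 3.5845 m/s.
Discharge Q = A * V = 8.13 * 3.5845 = 29.128 m^3/s.

29.128


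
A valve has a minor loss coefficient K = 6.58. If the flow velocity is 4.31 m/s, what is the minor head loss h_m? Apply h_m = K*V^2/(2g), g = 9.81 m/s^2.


Minor loss formula: h_m = K * V^2/(2g).
V^2 = 4.31^2 = 18.5761.
V^2/(2g) = 18.5761 / 19.62 = 0.9468 m.
h_m = 6.58 * 0.9468 = 6.2299 m.

6.2299


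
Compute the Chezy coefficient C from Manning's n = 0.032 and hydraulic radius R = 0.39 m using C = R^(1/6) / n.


The Chezy coefficient relates to Manning's n through C = R^(1/6) / n.
R^(1/6) = 0.39^(1/6) = 0.85476.
C = 0.85476 / 0.032 = 26.71 m^(1/2)/s.

26.71


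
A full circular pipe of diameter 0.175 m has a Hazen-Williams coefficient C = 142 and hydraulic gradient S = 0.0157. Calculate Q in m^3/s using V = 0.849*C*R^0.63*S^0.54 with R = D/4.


For a full circular pipe, R = D/4 = 0.175/4 = 0.0437 m.
V = 0.849 * 142 * 0.0437^0.63 * 0.0157^0.54
  = 0.849 * 142 * 0.139257 * 0.106117
  = 1.7816 m/s.
Pipe area A = pi*D^2/4 = pi*0.175^2/4 = 0.0241 m^2.
Q = A * V = 0.0241 * 1.7816 = 0.0429 m^3/s.

0.0429


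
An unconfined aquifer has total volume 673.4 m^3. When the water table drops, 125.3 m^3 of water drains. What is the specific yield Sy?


Specific yield Sy = Volume drained / Total volume.
Sy = 125.3 / 673.4
   = 0.1861.

0.1861


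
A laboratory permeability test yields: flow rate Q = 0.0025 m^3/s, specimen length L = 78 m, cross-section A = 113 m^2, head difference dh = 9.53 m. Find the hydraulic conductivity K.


From K = Q*L / (A*dh):
Numerator: Q*L = 0.0025 * 78 = 0.195.
Denominator: A*dh = 113 * 9.53 = 1076.89.
K = 0.195 / 1076.89 = 0.000181 m/s.

0.000181


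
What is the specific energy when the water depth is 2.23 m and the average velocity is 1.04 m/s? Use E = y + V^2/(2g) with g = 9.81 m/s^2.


Specific energy E = y + V^2/(2g).
Velocity head = V^2/(2g) = 1.04^2 / (2*9.81) = 1.0816 / 19.62 = 0.0551 m.
E = 2.23 + 0.0551 = 2.2851 m.

2.2851


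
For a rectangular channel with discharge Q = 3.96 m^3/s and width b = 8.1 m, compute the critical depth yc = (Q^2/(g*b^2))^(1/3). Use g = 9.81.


Using yc = (Q^2 / (g * b^2))^(1/3):
Q^2 = 3.96^2 = 15.68.
g * b^2 = 9.81 * 8.1^2 = 9.81 * 65.61 = 643.63.
Q^2 / (g*b^2) = 15.68 / 643.63 = 0.0244.
yc = 0.0244^(1/3) = 0.2899 m.

0.2899


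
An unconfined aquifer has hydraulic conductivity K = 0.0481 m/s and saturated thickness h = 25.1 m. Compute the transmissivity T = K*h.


Transmissivity is defined as T = K * h.
T = 0.0481 * 25.1
  = 1.2073 m^2/s.

1.2073


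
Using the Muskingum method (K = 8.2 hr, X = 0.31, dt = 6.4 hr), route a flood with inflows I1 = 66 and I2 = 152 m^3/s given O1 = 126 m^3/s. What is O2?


Muskingum coefficients:
denom = 2*K*(1-X) + dt = 2*8.2*(1-0.31) + 6.4 = 17.716.
C0 = (dt - 2*K*X)/denom = (6.4 - 2*8.2*0.31)/17.716 = 0.0743.
C1 = (dt + 2*K*X)/denom = (6.4 + 2*8.2*0.31)/17.716 = 0.6482.
C2 = (2*K*(1-X) - dt)/denom = 0.2775.
O2 = C0*I2 + C1*I1 + C2*O1
   = 0.0743*152 + 0.6482*66 + 0.2775*126
   = 89.04 m^3/s.

89.04


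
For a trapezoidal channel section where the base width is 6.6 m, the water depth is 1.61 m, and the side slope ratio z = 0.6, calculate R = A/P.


For a trapezoidal section with side slope z:
A = (b + z*y)*y = (6.6 + 0.6*1.61)*1.61 = 12.181 m^2.
P = b + 2*y*sqrt(1 + z^2) = 6.6 + 2*1.61*sqrt(1 + 0.6^2) = 10.355 m.
R = A/P = 12.181 / 10.355 = 1.1763 m.

1.1763


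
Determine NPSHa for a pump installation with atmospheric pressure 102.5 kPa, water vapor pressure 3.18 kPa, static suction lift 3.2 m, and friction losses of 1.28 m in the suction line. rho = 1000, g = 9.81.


NPSHa = p_atm/(rho*g) - z_s - hf_s - p_vap/(rho*g).
p_atm/(rho*g) = 102.5*1000 / (1000*9.81) = 10.449 m.
p_vap/(rho*g) = 3.18*1000 / (1000*9.81) = 0.324 m.
NPSHa = 10.449 - 3.2 - 1.28 - 0.324
      = 5.64 m.

5.64


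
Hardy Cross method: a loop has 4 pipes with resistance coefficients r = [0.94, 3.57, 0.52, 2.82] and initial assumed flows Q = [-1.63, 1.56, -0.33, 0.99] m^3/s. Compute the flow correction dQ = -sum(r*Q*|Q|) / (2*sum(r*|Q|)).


Numerator terms (r*Q*|Q|): 0.94*-1.63*|-1.63| = -2.4975; 3.57*1.56*|1.56| = 8.688; 0.52*-0.33*|-0.33| = -0.0566; 2.82*0.99*|0.99| = 2.7639.
Sum of numerator = 8.8977.
Denominator terms (r*|Q|): 0.94*|-1.63| = 1.5322; 3.57*|1.56| = 5.5692; 0.52*|-0.33| = 0.1716; 2.82*|0.99| = 2.7918.
2 * sum of denominator = 2 * 10.0648 = 20.1296.
dQ = -8.8977 / 20.1296 = -0.442 m^3/s.

-0.442


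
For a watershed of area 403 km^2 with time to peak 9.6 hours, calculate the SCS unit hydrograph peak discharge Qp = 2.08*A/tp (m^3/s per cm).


SCS formula: Qp = 2.08 * A / tp.
Qp = 2.08 * 403 / 9.6
   = 838.24 / 9.6
   = 87.32 m^3/s per cm.

87.32


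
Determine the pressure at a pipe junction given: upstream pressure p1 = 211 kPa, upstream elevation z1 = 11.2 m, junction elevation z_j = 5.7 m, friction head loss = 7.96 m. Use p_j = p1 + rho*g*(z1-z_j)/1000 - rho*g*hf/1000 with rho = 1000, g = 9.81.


Junction pressure: p_j = p1 + rho*g*(z1 - z_j)/1000 - rho*g*hf/1000.
Elevation term = 1000*9.81*(11.2 - 5.7)/1000 = 53.955 kPa.
Friction term = 1000*9.81*7.96/1000 = 78.088 kPa.
p_j = 211 + 53.955 - 78.088 = 186.87 kPa.

186.87


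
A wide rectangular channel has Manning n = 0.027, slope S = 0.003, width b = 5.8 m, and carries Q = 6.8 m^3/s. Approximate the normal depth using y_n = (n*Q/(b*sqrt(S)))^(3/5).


We use the wide-channel approximation y_n = (n*Q/(b*sqrt(S)))^(3/5).
sqrt(S) = sqrt(0.003) = 0.054772.
Numerator: n*Q = 0.027 * 6.8 = 0.1836.
Denominator: b*sqrt(S) = 5.8 * 0.054772 = 0.317678.
arg = 0.5779.
y_n = 0.5779^(3/5) = 0.7197 m.

0.7197


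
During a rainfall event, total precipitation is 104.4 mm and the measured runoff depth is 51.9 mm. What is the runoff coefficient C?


The runoff coefficient C = runoff depth / rainfall depth.
C = 51.9 / 104.4
  = 0.4971.

0.4971


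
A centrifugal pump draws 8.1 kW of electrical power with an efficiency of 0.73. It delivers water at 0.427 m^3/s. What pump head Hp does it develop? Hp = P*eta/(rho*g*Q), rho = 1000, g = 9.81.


Pump head formula: Hp = P * eta / (rho * g * Q).
Numerator: P * eta = 8.1 * 1000 * 0.73 = 5913.0 W.
Denominator: rho * g * Q = 1000 * 9.81 * 0.427 = 4188.87.
Hp = 5913.0 / 4188.87 = 1.41 m.

1.41


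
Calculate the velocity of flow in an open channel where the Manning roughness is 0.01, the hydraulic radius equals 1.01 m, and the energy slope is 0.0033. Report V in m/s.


Manning's equation gives V = (1/n) * R^(2/3) * S^(1/2).
First, compute R^(2/3) = 1.01^(2/3) = 1.0067.
Next, S^(1/2) = 0.0033^(1/2) = 0.057446.
Then 1/n = 1/0.01 = 100.0.
V = 100.0 * 1.0067 * 0.057446 = 5.7828 m/s.

5.7828


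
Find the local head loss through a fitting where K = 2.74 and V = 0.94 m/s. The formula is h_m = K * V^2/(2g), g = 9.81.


Minor loss formula: h_m = K * V^2/(2g).
V^2 = 0.94^2 = 0.8836.
V^2/(2g) = 0.8836 / 19.62 = 0.045 m.
h_m = 2.74 * 0.045 = 0.1234 m.

0.1234


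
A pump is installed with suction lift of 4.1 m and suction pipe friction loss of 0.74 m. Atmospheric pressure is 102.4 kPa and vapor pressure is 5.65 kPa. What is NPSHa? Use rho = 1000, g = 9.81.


NPSHa = p_atm/(rho*g) - z_s - hf_s - p_vap/(rho*g).
p_atm/(rho*g) = 102.4*1000 / (1000*9.81) = 10.438 m.
p_vap/(rho*g) = 5.65*1000 / (1000*9.81) = 0.576 m.
NPSHa = 10.438 - 4.1 - 0.74 - 0.576
      = 5.02 m.

5.02


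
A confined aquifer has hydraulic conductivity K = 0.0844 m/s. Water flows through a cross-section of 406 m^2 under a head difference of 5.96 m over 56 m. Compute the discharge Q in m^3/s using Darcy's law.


Darcy's law: Q = K * A * i, where i = dh/L.
Hydraulic gradient i = 5.96 / 56 = 0.106429.
Q = 0.0844 * 406 * 0.106429
  = 3.6469 m^3/s.

3.6469


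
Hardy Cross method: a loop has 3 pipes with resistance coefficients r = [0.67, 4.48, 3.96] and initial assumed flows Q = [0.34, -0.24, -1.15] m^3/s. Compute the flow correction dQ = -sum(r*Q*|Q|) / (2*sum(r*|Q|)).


Numerator terms (r*Q*|Q|): 0.67*0.34*|0.34| = 0.0775; 4.48*-0.24*|-0.24| = -0.258; 3.96*-1.15*|-1.15| = -5.2371.
Sum of numerator = -5.4177.
Denominator terms (r*|Q|): 0.67*|0.34| = 0.2278; 4.48*|-0.24| = 1.0752; 3.96*|-1.15| = 4.554.
2 * sum of denominator = 2 * 5.857 = 11.714.
dQ = --5.4177 / 11.714 = 0.4625 m^3/s.

0.4625


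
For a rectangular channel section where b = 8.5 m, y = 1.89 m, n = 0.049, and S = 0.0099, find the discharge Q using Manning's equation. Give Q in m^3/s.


For a rectangular channel, the cross-sectional area A = b * y = 8.5 * 1.89 = 16.06 m^2.
The wetted perimeter P = b + 2y = 8.5 + 2*1.89 = 12.28 m.
Hydraulic radius R = A/P = 16.06/12.28 = 1.3082 m.
Velocity V = (1/n)*R^(2/3)*S^(1/2) = (1/0.049)*1.3082^(2/3)*0.0099^(1/2) = 2.4289 m/s.
Discharge Q = A * V = 16.06 * 2.4289 = 39.02 m^3/s.

39.02


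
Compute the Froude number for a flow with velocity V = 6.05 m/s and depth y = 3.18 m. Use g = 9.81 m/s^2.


The Froude number is defined as Fr = V / sqrt(g*y).
g*y = 9.81 * 3.18 = 31.1958.
sqrt(g*y) = sqrt(31.1958) = 5.5853.
Fr = 6.05 / 5.5853 = 1.0832.

1.0832


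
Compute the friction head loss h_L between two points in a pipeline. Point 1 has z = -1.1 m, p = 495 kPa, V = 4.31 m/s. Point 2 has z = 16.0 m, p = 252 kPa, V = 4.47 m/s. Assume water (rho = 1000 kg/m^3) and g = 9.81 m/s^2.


Total head at each section: H = z + p/(rho*g) + V^2/(2g).
H1 = -1.1 + 495*1000/(1000*9.81) + 4.31^2/(2*9.81)
   = -1.1 + 50.459 + 0.9468
   = 50.306 m.
H2 = 16.0 + 252*1000/(1000*9.81) + 4.47^2/(2*9.81)
   = 16.0 + 25.688 + 1.0184
   = 42.706 m.
h_L = H1 - H2 = 50.306 - 42.706 = 7.599 m.

7.599


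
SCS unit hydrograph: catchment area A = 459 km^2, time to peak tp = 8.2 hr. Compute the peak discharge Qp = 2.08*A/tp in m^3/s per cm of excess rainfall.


SCS formula: Qp = 2.08 * A / tp.
Qp = 2.08 * 459 / 8.2
   = 954.72 / 8.2
   = 116.43 m^3/s per cm.

116.43


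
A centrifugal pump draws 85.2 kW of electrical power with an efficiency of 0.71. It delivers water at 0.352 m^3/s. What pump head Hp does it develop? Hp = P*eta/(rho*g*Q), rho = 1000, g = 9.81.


Pump head formula: Hp = P * eta / (rho * g * Q).
Numerator: P * eta = 85.2 * 1000 * 0.71 = 60492.0 W.
Denominator: rho * g * Q = 1000 * 9.81 * 0.352 = 3453.12.
Hp = 60492.0 / 3453.12 = 17.52 m.

17.52


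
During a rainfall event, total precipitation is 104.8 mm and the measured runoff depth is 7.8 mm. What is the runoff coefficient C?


The runoff coefficient C = runoff depth / rainfall depth.
C = 7.8 / 104.8
  = 0.0744.

0.0744


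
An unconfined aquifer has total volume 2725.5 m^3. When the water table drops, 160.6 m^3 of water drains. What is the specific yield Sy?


Specific yield Sy = Volume drained / Total volume.
Sy = 160.6 / 2725.5
   = 0.0589.

0.0589


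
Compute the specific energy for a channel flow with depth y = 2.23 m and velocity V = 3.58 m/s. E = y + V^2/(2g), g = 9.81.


Specific energy E = y + V^2/(2g).
Velocity head = V^2/(2g) = 3.58^2 / (2*9.81) = 12.8164 / 19.62 = 0.6532 m.
E = 2.23 + 0.6532 = 2.8832 m.

2.8832


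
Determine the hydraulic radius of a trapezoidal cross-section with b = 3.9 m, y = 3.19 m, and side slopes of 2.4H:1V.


For a trapezoidal section with side slope z:
A = (b + z*y)*y = (3.9 + 2.4*3.19)*3.19 = 36.864 m^2.
P = b + 2*y*sqrt(1 + z^2) = 3.9 + 2*3.19*sqrt(1 + 2.4^2) = 20.488 m.
R = A/P = 36.864 / 20.488 = 1.7993 m.

1.7993


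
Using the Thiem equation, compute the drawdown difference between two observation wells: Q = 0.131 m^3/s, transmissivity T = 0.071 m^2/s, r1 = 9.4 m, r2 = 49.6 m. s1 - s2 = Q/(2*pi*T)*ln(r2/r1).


Thiem equation: s1 - s2 = Q/(2*pi*T) * ln(r2/r1).
ln(r2/r1) = ln(49.6/9.4) = 1.6633.
Q/(2*pi*T) = 0.131 / (2*pi*0.071) = 0.131 / 0.4461 = 0.2937.
s1 - s2 = 0.2937 * 1.6633 = 0.4884 m.

0.4884


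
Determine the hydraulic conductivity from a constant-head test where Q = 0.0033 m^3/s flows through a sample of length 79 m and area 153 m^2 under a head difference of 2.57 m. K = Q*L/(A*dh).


From K = Q*L / (A*dh):
Numerator: Q*L = 0.0033 * 79 = 0.2607.
Denominator: A*dh = 153 * 2.57 = 393.21.
K = 0.2607 / 393.21 = 0.000663 m/s.

0.000663


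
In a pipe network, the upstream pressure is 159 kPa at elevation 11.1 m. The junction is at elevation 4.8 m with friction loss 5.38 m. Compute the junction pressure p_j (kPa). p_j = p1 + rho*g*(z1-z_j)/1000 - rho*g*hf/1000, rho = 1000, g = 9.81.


Junction pressure: p_j = p1 + rho*g*(z1 - z_j)/1000 - rho*g*hf/1000.
Elevation term = 1000*9.81*(11.1 - 4.8)/1000 = 61.803 kPa.
Friction term = 1000*9.81*5.38/1000 = 52.778 kPa.
p_j = 159 + 61.803 - 52.778 = 168.03 kPa.

168.03


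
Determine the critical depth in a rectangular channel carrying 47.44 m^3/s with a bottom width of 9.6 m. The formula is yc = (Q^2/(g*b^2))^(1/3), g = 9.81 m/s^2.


Using yc = (Q^2 / (g * b^2))^(1/3):
Q^2 = 47.44^2 = 2250.55.
g * b^2 = 9.81 * 9.6^2 = 9.81 * 92.16 = 904.09.
Q^2 / (g*b^2) = 2250.55 / 904.09 = 2.4893.
yc = 2.4893^(1/3) = 1.3553 m.

1.3553


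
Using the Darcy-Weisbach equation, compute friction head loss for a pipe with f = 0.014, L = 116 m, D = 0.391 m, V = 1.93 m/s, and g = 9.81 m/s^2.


Darcy-Weisbach equation: h_f = f * (L/D) * V^2/(2g).
f * L/D = 0.014 * 116/0.391 = 4.1535.
V^2/(2g) = 1.93^2 / (2*9.81) = 3.7249 / 19.62 = 0.1899 m.
h_f = 4.1535 * 0.1899 = 0.789 m.

0.789


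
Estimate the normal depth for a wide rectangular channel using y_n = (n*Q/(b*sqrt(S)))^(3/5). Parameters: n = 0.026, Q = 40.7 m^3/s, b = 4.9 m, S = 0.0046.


We use the wide-channel approximation y_n = (n*Q/(b*sqrt(S)))^(3/5).
sqrt(S) = sqrt(0.0046) = 0.067823.
Numerator: n*Q = 0.026 * 40.7 = 1.0582.
Denominator: b*sqrt(S) = 4.9 * 0.067823 = 0.332333.
arg = 3.1841.
y_n = 3.1841^(3/5) = 2.0035 m.

2.0035


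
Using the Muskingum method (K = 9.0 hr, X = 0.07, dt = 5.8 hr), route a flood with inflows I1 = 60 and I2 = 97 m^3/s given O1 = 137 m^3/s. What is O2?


Muskingum coefficients:
denom = 2*K*(1-X) + dt = 2*9.0*(1-0.07) + 5.8 = 22.54.
C0 = (dt - 2*K*X)/denom = (5.8 - 2*9.0*0.07)/22.54 = 0.2014.
C1 = (dt + 2*K*X)/denom = (5.8 + 2*9.0*0.07)/22.54 = 0.3132.
C2 = (2*K*(1-X) - dt)/denom = 0.4854.
O2 = C0*I2 + C1*I1 + C2*O1
   = 0.2014*97 + 0.3132*60 + 0.4854*137
   = 104.83 m^3/s.

104.83


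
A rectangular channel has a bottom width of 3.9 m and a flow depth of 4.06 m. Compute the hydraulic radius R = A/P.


For a rectangular section:
Flow area A = b * y = 3.9 * 4.06 = 15.83 m^2.
Wetted perimeter P = b + 2y = 3.9 + 2*4.06 = 12.02 m.
Hydraulic radius R = A/P = 15.83 / 12.02 = 1.3173 m.

1.3173


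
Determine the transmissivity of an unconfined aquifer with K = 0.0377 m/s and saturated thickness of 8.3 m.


Transmissivity is defined as T = K * h.
T = 0.0377 * 8.3
  = 0.3129 m^2/s.

0.3129


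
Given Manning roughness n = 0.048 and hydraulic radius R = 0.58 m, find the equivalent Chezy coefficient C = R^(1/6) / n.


The Chezy coefficient relates to Manning's n through C = R^(1/6) / n.
R^(1/6) = 0.58^(1/6) = 0.913211.
C = 0.913211 / 0.048 = 19.03 m^(1/2)/s.

19.03


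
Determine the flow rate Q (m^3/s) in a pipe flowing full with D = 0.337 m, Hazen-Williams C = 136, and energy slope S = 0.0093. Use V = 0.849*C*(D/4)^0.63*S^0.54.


For a full circular pipe, R = D/4 = 0.337/4 = 0.0843 m.
V = 0.849 * 136 * 0.0843^0.63 * 0.0093^0.54
  = 0.849 * 136 * 0.210431 * 0.07998
  = 1.9433 m/s.
Pipe area A = pi*D^2/4 = pi*0.337^2/4 = 0.0892 m^2.
Q = A * V = 0.0892 * 1.9433 = 0.1733 m^3/s.

0.1733


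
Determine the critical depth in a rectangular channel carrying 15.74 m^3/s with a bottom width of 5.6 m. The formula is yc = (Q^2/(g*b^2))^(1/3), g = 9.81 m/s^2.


Using yc = (Q^2 / (g * b^2))^(1/3):
Q^2 = 15.74^2 = 247.75.
g * b^2 = 9.81 * 5.6^2 = 9.81 * 31.36 = 307.64.
Q^2 / (g*b^2) = 247.75 / 307.64 = 0.8053.
yc = 0.8053^(1/3) = 0.9304 m.

0.9304


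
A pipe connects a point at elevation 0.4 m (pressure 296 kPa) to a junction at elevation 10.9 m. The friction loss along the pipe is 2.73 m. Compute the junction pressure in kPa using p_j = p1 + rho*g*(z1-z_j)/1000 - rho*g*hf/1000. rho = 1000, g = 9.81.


Junction pressure: p_j = p1 + rho*g*(z1 - z_j)/1000 - rho*g*hf/1000.
Elevation term = 1000*9.81*(0.4 - 10.9)/1000 = -103.005 kPa.
Friction term = 1000*9.81*2.73/1000 = 26.781 kPa.
p_j = 296 + -103.005 - 26.781 = 166.21 kPa.

166.21


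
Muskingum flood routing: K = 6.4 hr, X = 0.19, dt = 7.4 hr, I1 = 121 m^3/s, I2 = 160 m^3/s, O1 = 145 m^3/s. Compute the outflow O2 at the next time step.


Muskingum coefficients:
denom = 2*K*(1-X) + dt = 2*6.4*(1-0.19) + 7.4 = 17.768.
C0 = (dt - 2*K*X)/denom = (7.4 - 2*6.4*0.19)/17.768 = 0.2796.
C1 = (dt + 2*K*X)/denom = (7.4 + 2*6.4*0.19)/17.768 = 0.5534.
C2 = (2*K*(1-X) - dt)/denom = 0.167.
O2 = C0*I2 + C1*I1 + C2*O1
   = 0.2796*160 + 0.5534*121 + 0.167*145
   = 135.91 m^3/s.

135.91


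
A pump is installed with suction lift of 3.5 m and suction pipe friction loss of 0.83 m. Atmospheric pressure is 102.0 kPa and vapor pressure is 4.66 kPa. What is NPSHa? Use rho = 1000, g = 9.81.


NPSHa = p_atm/(rho*g) - z_s - hf_s - p_vap/(rho*g).
p_atm/(rho*g) = 102.0*1000 / (1000*9.81) = 10.398 m.
p_vap/(rho*g) = 4.66*1000 / (1000*9.81) = 0.475 m.
NPSHa = 10.398 - 3.5 - 0.83 - 0.475
      = 5.59 m.

5.59


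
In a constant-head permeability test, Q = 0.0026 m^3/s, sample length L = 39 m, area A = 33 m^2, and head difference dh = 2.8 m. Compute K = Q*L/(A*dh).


From K = Q*L / (A*dh):
Numerator: Q*L = 0.0026 * 39 = 0.1014.
Denominator: A*dh = 33 * 2.8 = 92.4.
K = 0.1014 / 92.4 = 0.001097 m/s.

0.001097


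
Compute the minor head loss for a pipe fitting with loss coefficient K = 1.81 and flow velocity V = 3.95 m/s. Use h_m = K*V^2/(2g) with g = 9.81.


Minor loss formula: h_m = K * V^2/(2g).
V^2 = 3.95^2 = 15.6025.
V^2/(2g) = 15.6025 / 19.62 = 0.7952 m.
h_m = 1.81 * 0.7952 = 1.4394 m.

1.4394


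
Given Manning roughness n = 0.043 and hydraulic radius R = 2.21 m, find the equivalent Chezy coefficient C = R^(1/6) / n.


The Chezy coefficient relates to Manning's n through C = R^(1/6) / n.
R^(1/6) = 2.21^(1/6) = 1.141297.
C = 1.141297 / 0.043 = 26.54 m^(1/2)/s.

26.54


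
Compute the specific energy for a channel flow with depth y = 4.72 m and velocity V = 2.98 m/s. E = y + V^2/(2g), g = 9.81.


Specific energy E = y + V^2/(2g).
Velocity head = V^2/(2g) = 2.98^2 / (2*9.81) = 8.8804 / 19.62 = 0.4526 m.
E = 4.72 + 0.4526 = 5.1726 m.

5.1726


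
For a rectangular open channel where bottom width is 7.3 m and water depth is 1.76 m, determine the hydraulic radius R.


For a rectangular section:
Flow area A = b * y = 7.3 * 1.76 = 12.85 m^2.
Wetted perimeter P = b + 2y = 7.3 + 2*1.76 = 10.82 m.
Hydraulic radius R = A/P = 12.85 / 10.82 = 1.1874 m.

1.1874


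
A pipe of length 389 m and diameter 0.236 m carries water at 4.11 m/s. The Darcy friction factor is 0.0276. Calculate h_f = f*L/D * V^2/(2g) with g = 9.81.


Darcy-Weisbach equation: h_f = f * (L/D) * V^2/(2g).
f * L/D = 0.0276 * 389/0.236 = 45.4932.
V^2/(2g) = 4.11^2 / (2*9.81) = 16.8921 / 19.62 = 0.861 m.
h_f = 45.4932 * 0.861 = 39.168 m.

39.168
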